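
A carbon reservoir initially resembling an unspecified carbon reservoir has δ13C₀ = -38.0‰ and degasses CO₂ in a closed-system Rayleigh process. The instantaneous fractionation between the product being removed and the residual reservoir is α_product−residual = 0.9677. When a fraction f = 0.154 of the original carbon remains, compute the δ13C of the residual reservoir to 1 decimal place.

Rayleigh residual: δ_res = (δ₀ + 1000)·f^(α−1) − 1000
α − 1 = -0.03230
f^(α−1) = 0.154^(-0.03230) = 1.062290
δ_res = (-38.0 + 1000) × 1.062290 − 1000 = 1021.923 − 1000 = 21.92‰

21.9‰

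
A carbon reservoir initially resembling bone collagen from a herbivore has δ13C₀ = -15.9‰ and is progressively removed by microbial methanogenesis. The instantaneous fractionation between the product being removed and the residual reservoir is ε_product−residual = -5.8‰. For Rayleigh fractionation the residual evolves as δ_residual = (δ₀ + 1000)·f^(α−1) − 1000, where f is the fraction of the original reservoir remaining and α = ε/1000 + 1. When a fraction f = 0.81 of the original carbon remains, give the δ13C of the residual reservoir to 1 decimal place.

Rayleigh residual: δ_res = (δ₀ + 1000)·f^(α−1) − 1000
α = ε/1000 + 1 = 0.99420, so α − 1 = -0.00580
f^(α−1) = 0.81^(-0.00580) = 1.001223
δ_res = (-15.9 + 1000) × 1.001223 − 1000 = 985.303 − 1000 = -14.70‰

-14.7‰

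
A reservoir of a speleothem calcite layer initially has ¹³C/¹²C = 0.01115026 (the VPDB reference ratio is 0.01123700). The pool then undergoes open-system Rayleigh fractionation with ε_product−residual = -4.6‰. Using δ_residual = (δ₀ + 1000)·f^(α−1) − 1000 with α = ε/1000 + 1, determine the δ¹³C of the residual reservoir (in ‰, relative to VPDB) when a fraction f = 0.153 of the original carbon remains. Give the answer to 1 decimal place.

0.9‰

δ₀ = (0.01115026/0.01123700 − 1)×1000 = (0.992281 − 1)×1000 = -7.719‰
α − 1 = ε/1000 = -0.0046
f^(α−1) = 0.153^(-0.0046) = 1.008673
δ_res = (-7.719 + 1000) × 1.008673 − 1000 = 1000.887 − 1000 = 0.89‰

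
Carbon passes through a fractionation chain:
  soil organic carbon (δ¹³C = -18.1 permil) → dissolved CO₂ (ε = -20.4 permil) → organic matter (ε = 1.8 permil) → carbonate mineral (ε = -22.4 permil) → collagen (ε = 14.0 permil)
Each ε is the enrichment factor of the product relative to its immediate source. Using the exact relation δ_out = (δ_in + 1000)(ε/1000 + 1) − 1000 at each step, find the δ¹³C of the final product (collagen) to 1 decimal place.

step 1: δ = (-18.10 + 1000)·(-20.4/1000 + 1) − 1000 = -38.13 permil
step 2: δ = (-38.13 + 1000)·(1.8/1000 + 1) − 1000 = -36.40 permil
step 3: δ = (-36.40 + 1000)·(-22.4/1000 + 1) − 1000 = -57.98 permil
step 4: δ = (-57.98 + 1000)·(14.0/1000 + 1) − 1000 = -44.80 permil

-44.8 permil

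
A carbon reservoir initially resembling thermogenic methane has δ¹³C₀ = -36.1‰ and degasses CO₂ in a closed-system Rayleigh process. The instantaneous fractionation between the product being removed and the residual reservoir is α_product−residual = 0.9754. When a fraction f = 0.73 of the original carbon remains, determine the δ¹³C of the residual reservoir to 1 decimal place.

Rayleigh residual: δ_res = (δ₀ + 1000)·f^(α−1) − 1000
α − 1 = -0.02460
f^(α−1) = 0.73^(-0.02460) = 1.007772
δ_res = (-36.1 + 1000) × 1.007772 − 1000 = 971.391 − 1000 = -28.61‰

-28.6‰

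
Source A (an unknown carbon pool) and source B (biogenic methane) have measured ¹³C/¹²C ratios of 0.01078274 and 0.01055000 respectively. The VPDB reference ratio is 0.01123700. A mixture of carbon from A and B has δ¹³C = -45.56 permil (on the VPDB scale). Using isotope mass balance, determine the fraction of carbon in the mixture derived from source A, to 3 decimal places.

δ_A = (0.01078274/0.01123700 − 1)×1000 = (0.959575 − 1)×1000 = -40.425 permil
δ_B = (0.01055000/0.01123700 − 1)×1000 = (0.938863 − 1)×1000 = -61.137 permil
f_A = (δ_mix − δ_B)/(δ_A − δ_B) = (-45.56 − (-61.137))/(-40.425 − (-61.137))
f_A = 15.577 / 20.712 = 0.7521

0.752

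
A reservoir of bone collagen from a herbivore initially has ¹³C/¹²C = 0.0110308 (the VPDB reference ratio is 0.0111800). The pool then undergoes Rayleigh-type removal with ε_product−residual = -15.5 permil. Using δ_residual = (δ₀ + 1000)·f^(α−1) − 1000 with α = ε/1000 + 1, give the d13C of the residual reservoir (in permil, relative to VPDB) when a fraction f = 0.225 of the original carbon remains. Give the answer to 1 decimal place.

9.7 permil

δ₀ = (0.0110308/0.0111800 − 1)×1000 = (0.986655 − 1)×1000 = -13.345 permil
α − 1 = ε/1000 = -0.0155
f^(α−1) = 0.225^(-0.0155) = 1.023390
δ_res = (-13.345 + 1000) × 1.023390 − 1000 = 1009.733 − 1000 = 9.73 permil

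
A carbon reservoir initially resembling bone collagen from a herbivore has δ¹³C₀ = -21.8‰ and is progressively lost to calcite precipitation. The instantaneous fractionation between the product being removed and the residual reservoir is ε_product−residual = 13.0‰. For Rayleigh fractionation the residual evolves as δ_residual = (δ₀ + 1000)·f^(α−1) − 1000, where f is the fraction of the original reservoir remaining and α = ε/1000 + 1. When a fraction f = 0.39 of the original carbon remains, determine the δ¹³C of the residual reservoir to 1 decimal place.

Rayleigh residual: δ_res = (δ₀ + 1000)·f^(α−1) − 1000
α = ε/1000 + 1 = 1.01300, so α − 1 = 0.01300
f^(α−1) = 0.39^(0.01300) = 0.987834
δ_res = (-21.8 + 1000) × 0.987834 − 1000 = 966.299 − 1000 = -33.70‰

-33.7‰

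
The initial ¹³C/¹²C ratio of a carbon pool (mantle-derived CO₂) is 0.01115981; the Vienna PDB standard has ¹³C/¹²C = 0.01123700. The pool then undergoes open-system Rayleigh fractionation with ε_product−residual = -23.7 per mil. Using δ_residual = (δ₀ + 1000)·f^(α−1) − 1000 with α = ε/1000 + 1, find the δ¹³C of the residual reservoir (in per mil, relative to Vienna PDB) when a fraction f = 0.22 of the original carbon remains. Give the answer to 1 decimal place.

δ₀ = (0.01115981/0.01123700 − 1)×1000 = (0.993131 − 1)×1000 = -6.869 per mil
α − 1 = ε/1000 = -0.0237
f^(α−1) = 0.22^(-0.0237) = 1.036536
δ_res = (-6.869 + 1000) × 1.036536 − 1000 = 1029.416 − 1000 = 29.42 per mil

29.4 per mil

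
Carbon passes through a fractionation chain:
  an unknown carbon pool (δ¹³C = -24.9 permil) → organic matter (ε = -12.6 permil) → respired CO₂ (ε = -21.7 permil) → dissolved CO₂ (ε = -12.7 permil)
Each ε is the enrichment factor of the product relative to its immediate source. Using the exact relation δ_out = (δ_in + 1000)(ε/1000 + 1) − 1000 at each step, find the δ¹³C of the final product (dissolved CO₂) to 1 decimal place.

-70.0 permil

step 1: δ = (-24.90 + 1000)·(-12.6/1000 + 1) − 1000 = -37.19 permil
step 2: δ = (-37.19 + 1000)·(-21.7/1000 + 1) − 1000 = -58.08 permil
step 3: δ = (-58.08 + 1000)·(-12.7/1000 + 1) − 1000 = -70.04 permil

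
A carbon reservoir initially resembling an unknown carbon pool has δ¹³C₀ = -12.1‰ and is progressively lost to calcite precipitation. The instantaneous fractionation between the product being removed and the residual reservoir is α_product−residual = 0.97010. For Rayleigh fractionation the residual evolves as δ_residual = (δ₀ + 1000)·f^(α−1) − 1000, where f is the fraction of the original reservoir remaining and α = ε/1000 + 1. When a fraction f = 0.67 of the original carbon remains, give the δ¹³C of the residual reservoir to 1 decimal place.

-0.2‰

Rayleigh residual: δ_res = (δ₀ + 1000)·f^(α−1) − 1000
α − 1 = -0.02990
f^(α−1) = 0.67^(-0.02990) = 1.012046
δ_res = (-12.1 + 1000) × 1.012046 − 1000 = 999.800 − 1000 = -0.20‰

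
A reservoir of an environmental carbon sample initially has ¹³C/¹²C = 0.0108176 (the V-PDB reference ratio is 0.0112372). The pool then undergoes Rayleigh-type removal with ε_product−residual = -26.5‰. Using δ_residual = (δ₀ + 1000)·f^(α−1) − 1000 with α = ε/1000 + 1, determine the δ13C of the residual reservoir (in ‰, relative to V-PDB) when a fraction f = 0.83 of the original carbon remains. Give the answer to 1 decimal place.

-32.6‰

δ₀ = (0.0108176/0.0112372 − 1)×1000 = (0.962660 − 1)×1000 = -37.340‰
α − 1 = ε/1000 = -0.0265
f^(α−1) = 0.83^(-0.0265) = 1.004950
δ_res = (-37.340 + 1000) × 1.004950 − 1000 = 967.425 − 1000 = -32.58‰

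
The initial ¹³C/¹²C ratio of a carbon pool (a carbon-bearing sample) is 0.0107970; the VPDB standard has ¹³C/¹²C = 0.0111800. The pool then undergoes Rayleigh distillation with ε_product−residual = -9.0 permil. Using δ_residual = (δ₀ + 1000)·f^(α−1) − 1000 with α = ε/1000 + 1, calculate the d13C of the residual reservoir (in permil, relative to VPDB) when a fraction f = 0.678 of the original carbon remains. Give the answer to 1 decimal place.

δ₀ = (0.0107970/0.0111800 − 1)×1000 = (0.965742 − 1)×1000 = -34.258 permil
α − 1 = ε/1000 = -0.0090
f^(α−1) = 0.678^(-0.0090) = 1.003504
δ_res = (-34.258 + 1000) × 1.003504 − 1000 = 969.126 − 1000 = -30.87 permil

-30.9 permil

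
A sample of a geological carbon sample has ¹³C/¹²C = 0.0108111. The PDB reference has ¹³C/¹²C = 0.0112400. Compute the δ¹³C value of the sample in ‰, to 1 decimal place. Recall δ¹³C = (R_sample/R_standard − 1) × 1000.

-38.2‰

δ¹³C = (R_sample / R_standard − 1) × 1000
R_sample / R_standard = 0.0108111 / 0.0112400 = 0.961842
δ¹³C = (0.961842 − 1) × 1000 = -38.16‰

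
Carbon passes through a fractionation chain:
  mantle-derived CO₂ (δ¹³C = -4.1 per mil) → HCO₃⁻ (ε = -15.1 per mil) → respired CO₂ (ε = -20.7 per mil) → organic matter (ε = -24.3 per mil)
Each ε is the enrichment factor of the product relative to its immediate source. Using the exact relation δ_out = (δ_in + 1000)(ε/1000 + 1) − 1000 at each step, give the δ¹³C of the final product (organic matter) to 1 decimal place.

-62.8 per mil

step 1: δ = (-4.10 + 1000)·(-15.1/1000 + 1) − 1000 = -19.14 per mil
step 2: δ = (-19.14 + 1000)·(-20.7/1000 + 1) − 1000 = -39.44 per mil
step 3: δ = (-39.44 + 1000)·(-24.3/1000 + 1) − 1000 = -62.78 per mil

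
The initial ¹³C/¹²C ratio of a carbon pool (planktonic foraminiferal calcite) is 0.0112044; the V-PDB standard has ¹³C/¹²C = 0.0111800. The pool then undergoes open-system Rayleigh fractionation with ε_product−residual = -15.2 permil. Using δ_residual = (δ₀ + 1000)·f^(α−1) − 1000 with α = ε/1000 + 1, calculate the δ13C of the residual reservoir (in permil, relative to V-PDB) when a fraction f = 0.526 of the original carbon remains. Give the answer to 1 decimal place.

δ₀ = (0.0112044/0.0111800 − 1)×1000 = (1.002182 − 1)×1000 = 2.182 permil
α − 1 = ε/1000 = -0.0152
f^(α−1) = 0.526^(-0.0152) = 1.009813
δ_res = (2.182 + 1000) × 1.009813 − 1000 = 1012.017 − 1000 = 12.02 permil

12.0 permil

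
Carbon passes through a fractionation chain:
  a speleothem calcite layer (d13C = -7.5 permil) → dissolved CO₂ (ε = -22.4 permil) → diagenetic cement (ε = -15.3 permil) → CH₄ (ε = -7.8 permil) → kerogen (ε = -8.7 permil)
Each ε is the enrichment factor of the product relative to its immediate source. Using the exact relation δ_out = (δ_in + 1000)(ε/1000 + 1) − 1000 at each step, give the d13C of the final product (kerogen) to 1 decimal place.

step 1: δ = (-7.50 + 1000)·(-22.4/1000 + 1) − 1000 = -29.73 permil
step 2: δ = (-29.73 + 1000)·(-15.3/1000 + 1) − 1000 = -44.58 permil
step 3: δ = (-44.58 + 1000)·(-7.8/1000 + 1) − 1000 = -52.03 permil
step 4: δ = (-52.03 + 1000)·(-8.7/1000 + 1) − 1000 = -60.28 permil

-60.3 permil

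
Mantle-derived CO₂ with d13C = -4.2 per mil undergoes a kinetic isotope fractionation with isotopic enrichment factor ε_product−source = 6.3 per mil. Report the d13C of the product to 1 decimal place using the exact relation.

To first order, δ_product ≈ δ_source + ε = 2.1 per mil.
Exactly, δ_product = (δ_source + 1000)·(ε/1000 + 1) − 1000.
δ_product = (-4.2 + 1000) × (6.3/1000 + 1) − 1000
δ_product = 2.07 per mil

2.1 per mil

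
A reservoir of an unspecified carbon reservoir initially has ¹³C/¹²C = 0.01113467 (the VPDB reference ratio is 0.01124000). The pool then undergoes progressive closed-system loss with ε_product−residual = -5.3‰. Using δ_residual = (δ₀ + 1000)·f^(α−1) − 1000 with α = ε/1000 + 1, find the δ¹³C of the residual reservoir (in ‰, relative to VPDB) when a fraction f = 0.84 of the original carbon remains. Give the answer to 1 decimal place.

δ₀ = (0.01113467/0.01124000 − 1)×1000 = (0.990629 − 1)×1000 = -9.371‰
α − 1 = ε/1000 = -0.0053
f^(α−1) = 0.84^(-0.0053) = 1.000925
δ_res = (-9.371 + 1000) × 1.000925 − 1000 = 991.545 − 1000 = -8.46‰

-8.5‰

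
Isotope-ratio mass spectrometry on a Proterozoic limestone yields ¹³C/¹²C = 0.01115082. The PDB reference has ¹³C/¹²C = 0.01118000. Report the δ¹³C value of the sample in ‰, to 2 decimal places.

δ¹³C = (R_sample / R_standard − 1) × 1000
R_sample / R_standard = 0.01115082 / 0.01118000 = 0.997390
δ¹³C = (0.997390 − 1) × 1000 = -2.610‰

-2.61‰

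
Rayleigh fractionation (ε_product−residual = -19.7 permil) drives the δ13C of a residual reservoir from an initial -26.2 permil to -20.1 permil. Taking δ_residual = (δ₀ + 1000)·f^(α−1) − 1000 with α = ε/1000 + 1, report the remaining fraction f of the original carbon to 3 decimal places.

0.728

α − 1 = ε/1000 = -0.0197
(δ_res + 1000)/(δ₀ + 1000) = (-20.1 + 1000)/(-26.2 + 1000) = 979.9/973.8 = 1.006264
f = 1.006264^(1/-0.0197) = exp(ln(1.006264)/-0.0197) = exp(0.00624/-0.0197)
f = exp(-0.3170) = 0.7283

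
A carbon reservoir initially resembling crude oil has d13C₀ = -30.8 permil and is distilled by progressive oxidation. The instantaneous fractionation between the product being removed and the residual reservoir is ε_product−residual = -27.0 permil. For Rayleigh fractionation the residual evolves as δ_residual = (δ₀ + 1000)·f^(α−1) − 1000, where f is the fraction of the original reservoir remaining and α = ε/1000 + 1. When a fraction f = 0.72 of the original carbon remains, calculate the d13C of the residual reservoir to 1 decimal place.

-22.2 permil

Rayleigh residual: δ_res = (δ₀ + 1000)·f^(α−1) − 1000
α = ε/1000 + 1 = 0.97300, so α − 1 = -0.02700
f^(α−1) = 0.72^(-0.02700) = 1.008909
δ_res = (-30.8 + 1000) × 1.008909 − 1000 = 977.835 − 1000 = -22.17 permil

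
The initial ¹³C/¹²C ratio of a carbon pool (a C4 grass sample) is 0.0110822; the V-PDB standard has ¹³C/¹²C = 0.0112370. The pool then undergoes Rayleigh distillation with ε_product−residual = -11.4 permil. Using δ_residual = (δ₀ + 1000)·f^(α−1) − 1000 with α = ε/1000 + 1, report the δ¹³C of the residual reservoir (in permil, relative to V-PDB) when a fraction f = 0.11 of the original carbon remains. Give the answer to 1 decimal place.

11.4 permil

δ₀ = (0.0110822/0.0112370 − 1)×1000 = (0.986224 − 1)×1000 = -13.776 permil
α − 1 = ε/1000 = -0.0114
f^(α−1) = 0.11^(-0.0114) = 1.025482
δ_res = (-13.776 + 1000) × 1.025482 − 1000 = 1011.355 − 1000 = 11.36 permil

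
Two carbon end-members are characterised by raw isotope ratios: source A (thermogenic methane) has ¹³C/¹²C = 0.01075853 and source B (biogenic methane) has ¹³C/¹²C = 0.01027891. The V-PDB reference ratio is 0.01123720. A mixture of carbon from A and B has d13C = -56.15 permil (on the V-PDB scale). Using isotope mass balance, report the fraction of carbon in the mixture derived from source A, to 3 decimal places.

0.682

δ_A = (0.01075853/0.01123720 − 1)×1000 = (0.957403 − 1)×1000 = -42.597 permil
δ_B = (0.01027891/0.01123720 − 1)×1000 = (0.914722 − 1)×1000 = -85.278 permil
f_A = (δ_mix − δ_B)/(δ_A − δ_B) = (-56.15 − (-85.278))/(-42.597 − (-85.278))
f_A = 29.128 / 42.681 = 0.6825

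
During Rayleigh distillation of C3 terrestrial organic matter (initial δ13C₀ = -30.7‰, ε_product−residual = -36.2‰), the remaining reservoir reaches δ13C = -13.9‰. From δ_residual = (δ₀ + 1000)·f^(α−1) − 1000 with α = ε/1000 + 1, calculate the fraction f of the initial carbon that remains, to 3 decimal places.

α − 1 = ε/1000 = -0.0362
(δ_res + 1000)/(δ₀ + 1000) = (-13.9 + 1000)/(-30.7 + 1000) = 986.1/969.3 = 1.017332
f = 1.017332^(1/-0.0362) = exp(ln(1.017332)/-0.0362) = exp(0.01718/-0.0362)
f = exp(-0.4747) = 0.6221

0.622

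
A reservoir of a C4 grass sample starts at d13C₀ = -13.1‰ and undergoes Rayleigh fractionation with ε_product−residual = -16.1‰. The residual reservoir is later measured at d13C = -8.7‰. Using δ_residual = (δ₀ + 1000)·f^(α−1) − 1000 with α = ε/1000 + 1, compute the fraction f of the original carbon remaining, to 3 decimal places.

0.759

α − 1 = ε/1000 = -0.0161
(δ_res + 1000)/(δ₀ + 1000) = (-8.7 + 1000)/(-13.1 + 1000) = 991.3/986.9 = 1.004458
f = 1.004458^(1/-0.0161) = exp(ln(1.004458)/-0.0161) = exp(0.00445/-0.0161)
f = exp(-0.2763) = 0.7586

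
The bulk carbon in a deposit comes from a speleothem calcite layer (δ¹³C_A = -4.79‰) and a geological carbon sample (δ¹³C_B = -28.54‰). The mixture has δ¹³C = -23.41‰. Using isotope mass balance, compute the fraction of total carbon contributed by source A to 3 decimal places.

0.216

δ_mix = f_A·δ_A + (1 − f_A)·δ_B  ⇒  f_A = (δ_mix − δ_B)/(δ_A − δ_B)
f_A = (-23.41 − (-28.54)) / (-4.79 − (-28.54))
f_A = 5.13 / 23.75 = 0.2160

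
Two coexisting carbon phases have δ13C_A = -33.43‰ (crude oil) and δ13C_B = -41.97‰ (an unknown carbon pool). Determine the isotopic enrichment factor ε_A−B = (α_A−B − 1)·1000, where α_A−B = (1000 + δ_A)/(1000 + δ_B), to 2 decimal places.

8.91‰

α_A−B = (1000 + -33.43) / (1000 + -41.97) = 966.57 / 958.03 = 1.008914
ε_A−B = (1.008914 − 1) × 1000 = 8.914‰
(The approximation ε ≈ δ_A − δ_B would give 8.54‰.)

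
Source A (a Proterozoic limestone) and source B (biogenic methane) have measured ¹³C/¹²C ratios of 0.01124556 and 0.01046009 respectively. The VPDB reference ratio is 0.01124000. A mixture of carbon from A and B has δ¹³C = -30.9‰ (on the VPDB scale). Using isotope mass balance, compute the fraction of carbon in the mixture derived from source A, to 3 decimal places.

0.551

δ_A = (0.01124556/0.01124000 − 1)×1000 = (1.000495 − 1)×1000 = 0.495‰
δ_B = (0.01046009/0.01124000 − 1)×1000 = (0.930613 − 1)×1000 = -69.387‰
f_A = (δ_mix − δ_B)/(δ_A − δ_B) = (-30.9 − (-69.387))/(0.495 − (-69.387))
f_A = 38.487 / 69.882 = 0.5507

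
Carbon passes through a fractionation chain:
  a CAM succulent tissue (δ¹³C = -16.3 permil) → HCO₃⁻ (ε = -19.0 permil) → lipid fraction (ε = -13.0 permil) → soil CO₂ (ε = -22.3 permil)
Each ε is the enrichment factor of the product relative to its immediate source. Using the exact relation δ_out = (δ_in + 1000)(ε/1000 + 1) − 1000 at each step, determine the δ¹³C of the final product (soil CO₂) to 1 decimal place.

-68.8 permil

step 1: δ = (-16.30 + 1000)·(-19.0/1000 + 1) − 1000 = -34.99 permil
step 2: δ = (-34.99 + 1000)·(-13.0/1000 + 1) − 1000 = -47.54 permil
step 3: δ = (-47.54 + 1000)·(-22.3/1000 + 1) − 1000 = -68.78 permil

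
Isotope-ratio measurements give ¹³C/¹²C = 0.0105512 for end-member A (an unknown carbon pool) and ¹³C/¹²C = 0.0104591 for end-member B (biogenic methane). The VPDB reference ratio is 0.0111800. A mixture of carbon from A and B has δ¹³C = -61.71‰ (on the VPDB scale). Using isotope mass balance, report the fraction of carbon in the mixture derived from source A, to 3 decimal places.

δ_A = (0.0105512/0.0111800 − 1)×1000 = (0.943757 − 1)×1000 = -56.243‰
δ_B = (0.0104591/0.0111800 − 1)×1000 = (0.935519 − 1)×1000 = -64.481‰
f_A = (δ_mix − δ_B)/(δ_A − δ_B) = (-61.71 − (-64.481))/(-56.243 − (-64.481))
f_A = 2.771 / 8.238 = 0.3364

0.336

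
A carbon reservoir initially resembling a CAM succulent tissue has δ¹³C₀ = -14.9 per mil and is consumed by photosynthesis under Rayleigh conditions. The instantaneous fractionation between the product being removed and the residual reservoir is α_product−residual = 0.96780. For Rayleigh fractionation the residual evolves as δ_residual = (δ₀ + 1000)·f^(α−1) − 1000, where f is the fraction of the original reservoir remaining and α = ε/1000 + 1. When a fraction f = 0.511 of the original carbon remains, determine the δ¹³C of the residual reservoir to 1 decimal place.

6.6 per mil

Rayleigh residual: δ_res = (δ₀ + 1000)·f^(α−1) − 1000
α − 1 = -0.03220
f^(α−1) = 0.511^(-0.03220) = 1.021854
δ_res = (-14.9 + 1000) × 1.021854 − 1000 = 1006.628 − 1000 = 6.63 per mil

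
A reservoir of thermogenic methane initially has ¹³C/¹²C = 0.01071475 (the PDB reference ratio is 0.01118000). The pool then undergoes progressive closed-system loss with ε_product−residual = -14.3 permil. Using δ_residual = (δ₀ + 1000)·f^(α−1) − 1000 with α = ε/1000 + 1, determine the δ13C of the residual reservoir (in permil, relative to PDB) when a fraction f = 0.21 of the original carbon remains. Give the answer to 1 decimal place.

δ₀ = (0.01071475/0.01118000 − 1)×1000 = (0.958386 − 1)×1000 = -41.614 permil
α − 1 = ε/1000 = -0.0143
f^(α−1) = 0.21^(-0.0143) = 1.022568
δ_res = (-41.614 + 1000) × 1.022568 − 1000 = 980.015 − 1000 = -19.99 permil

-20.0 permil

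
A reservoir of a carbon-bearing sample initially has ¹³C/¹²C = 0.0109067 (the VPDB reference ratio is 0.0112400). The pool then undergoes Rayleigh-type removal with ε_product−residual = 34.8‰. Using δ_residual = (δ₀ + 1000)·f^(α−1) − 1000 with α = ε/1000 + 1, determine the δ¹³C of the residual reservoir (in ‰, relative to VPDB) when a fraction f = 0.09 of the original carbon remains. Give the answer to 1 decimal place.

-107.7‰

δ₀ = (0.0109067/0.0112400 − 1)×1000 = (0.970347 − 1)×1000 = -29.653‰
α − 1 = ε/1000 = 0.0348
f^(α−1) = 0.09^(0.0348) = 0.919618
δ_res = (-29.653 + 1000) × 0.919618 − 1000 = 892.349 − 1000 = -107.65‰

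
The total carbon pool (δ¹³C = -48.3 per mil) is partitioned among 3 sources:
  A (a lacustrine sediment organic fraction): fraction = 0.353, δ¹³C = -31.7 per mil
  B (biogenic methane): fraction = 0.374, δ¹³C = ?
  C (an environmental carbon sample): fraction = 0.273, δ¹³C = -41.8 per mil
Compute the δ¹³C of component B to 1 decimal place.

Isotope mass balance: δ_bulk = Σ fᵢ·δᵢ.
-48.3 = 0.353×(-31.7) + 0.374×δ_B + 0.273×(-41.8)
0.374·δ_B = -48.3 − (-22.602) = -25.698
δ_B = -25.698 / 0.374 = -68.71 per mil

-68.7 per mil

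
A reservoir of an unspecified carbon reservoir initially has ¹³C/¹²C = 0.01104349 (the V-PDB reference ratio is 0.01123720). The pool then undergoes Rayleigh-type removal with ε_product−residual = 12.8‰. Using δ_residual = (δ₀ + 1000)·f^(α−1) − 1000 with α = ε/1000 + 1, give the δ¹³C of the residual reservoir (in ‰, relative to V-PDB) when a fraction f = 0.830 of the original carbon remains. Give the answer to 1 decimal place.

-19.6‰

δ₀ = (0.01104349/0.01123720 − 1)×1000 = (0.982762 − 1)×1000 = -17.238‰
α − 1 = ε/1000 = 0.0128
f^(α−1) = 0.830^(0.0128) = 0.997618
δ_res = (-17.238 + 1000) × 0.997618 − 1000 = 980.421 − 1000 = -19.58‰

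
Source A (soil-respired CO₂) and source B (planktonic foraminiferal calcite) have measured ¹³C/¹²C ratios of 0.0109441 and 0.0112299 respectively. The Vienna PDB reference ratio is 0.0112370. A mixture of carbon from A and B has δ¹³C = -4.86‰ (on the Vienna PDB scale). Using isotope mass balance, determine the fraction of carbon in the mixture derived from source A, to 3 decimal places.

δ_A = (0.0109441/0.0112370 − 1)×1000 = (0.973934 − 1)×1000 = -26.066‰
δ_B = (0.0112299/0.0112370 − 1)×1000 = (0.999368 − 1)×1000 = -0.632‰
f_A = (δ_mix − δ_B)/(δ_A − δ_B) = (-4.86 − (-0.632))/(-26.066 − (-0.632))
f_A = -4.228 / -25.434 = 0.1662

0.166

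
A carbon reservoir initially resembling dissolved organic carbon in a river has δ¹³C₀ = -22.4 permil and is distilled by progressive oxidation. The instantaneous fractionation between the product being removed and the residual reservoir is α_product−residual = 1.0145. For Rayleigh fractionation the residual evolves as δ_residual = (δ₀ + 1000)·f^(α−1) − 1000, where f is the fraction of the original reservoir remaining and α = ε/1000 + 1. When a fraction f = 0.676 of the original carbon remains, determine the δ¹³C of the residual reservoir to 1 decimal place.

-27.9 permil

Rayleigh residual: δ_res = (δ₀ + 1000)·f^(α−1) − 1000
α − 1 = 0.01450
f^(α−1) = 0.676^(0.01450) = 0.994338
δ_res = (-22.4 + 1000) × 0.994338 − 1000 = 972.065 − 1000 = -27.93 permil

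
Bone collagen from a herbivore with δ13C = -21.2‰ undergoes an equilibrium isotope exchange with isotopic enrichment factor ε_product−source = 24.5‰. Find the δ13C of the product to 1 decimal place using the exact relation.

2.8‰

Exactly, δ_product = (δ_source + 1000)·(ε/1000 + 1) − 1000.
δ_product = (-21.2 + 1000) × (24.5/1000 + 1) − 1000
δ_product = 2.78‰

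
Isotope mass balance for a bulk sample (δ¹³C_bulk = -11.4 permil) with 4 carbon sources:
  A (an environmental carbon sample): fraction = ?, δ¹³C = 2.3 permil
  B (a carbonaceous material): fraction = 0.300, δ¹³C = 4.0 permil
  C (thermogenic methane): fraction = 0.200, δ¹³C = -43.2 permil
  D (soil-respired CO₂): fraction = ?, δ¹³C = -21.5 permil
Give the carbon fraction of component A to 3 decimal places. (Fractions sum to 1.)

Let f_A and f_D be the unknown fractions; fractions sum to 1 so f_A + f_D = 0.500.
Mass balance: Σ fᵢ·δᵢ = δ_bulk ⇒ f_A·(2.3) + f_D·(-21.5) = -11.4 − (-7.440) = -3.960
Substitute f_D = 0.500 − f_A:
f_A·(2.3 − -21.5) = -3.960 − 0.500×(-21.5) = 6.790
f_A = 6.790 / 23.8 = 0.2853

0.285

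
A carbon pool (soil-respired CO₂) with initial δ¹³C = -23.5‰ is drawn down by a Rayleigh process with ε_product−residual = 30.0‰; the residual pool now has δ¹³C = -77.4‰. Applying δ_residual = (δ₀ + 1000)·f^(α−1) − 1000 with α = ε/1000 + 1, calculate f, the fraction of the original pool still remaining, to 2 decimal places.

0.15

α − 1 = ε/1000 = 0.0300
(δ_res + 1000)/(δ₀ + 1000) = (-77.4 + 1000)/(-23.5 + 1000) = 922.6/976.5 = 0.944803
f = 0.944803^(1/0.0300) = exp(ln(0.944803)/0.0300) = exp(-0.05678/0.0300)
f = exp(-1.8926) = 0.1507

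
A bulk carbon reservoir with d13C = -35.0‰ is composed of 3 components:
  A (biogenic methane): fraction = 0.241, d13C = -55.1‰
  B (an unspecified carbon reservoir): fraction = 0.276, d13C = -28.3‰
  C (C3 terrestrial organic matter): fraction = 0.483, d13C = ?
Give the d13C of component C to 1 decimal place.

Isotope mass balance: δ_bulk = Σ fᵢ·δᵢ.
-35.0 = 0.241×(-55.1) + 0.276×(-28.3) + 0.483×δ_C
0.483·δ_C = -35.0 − (-21.090) = -13.910
δ_C = -13.910 / 0.483 = -28.80‰

-28.8‰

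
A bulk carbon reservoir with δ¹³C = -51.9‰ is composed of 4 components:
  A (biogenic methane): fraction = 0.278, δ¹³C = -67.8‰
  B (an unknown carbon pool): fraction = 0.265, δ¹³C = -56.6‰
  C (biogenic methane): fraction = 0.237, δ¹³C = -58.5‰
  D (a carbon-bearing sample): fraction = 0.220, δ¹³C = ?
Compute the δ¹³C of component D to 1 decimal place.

Isotope mass balance: δ_bulk = Σ fᵢ·δᵢ.
-51.9 = 0.278×(-67.8) + 0.265×(-56.6) + 0.237×(-58.5) + 0.220×δ_D
0.220·δ_D = -51.9 − (-47.712) = -4.188
δ_D = -4.188 / 0.220 = -19.04‰

-19.0‰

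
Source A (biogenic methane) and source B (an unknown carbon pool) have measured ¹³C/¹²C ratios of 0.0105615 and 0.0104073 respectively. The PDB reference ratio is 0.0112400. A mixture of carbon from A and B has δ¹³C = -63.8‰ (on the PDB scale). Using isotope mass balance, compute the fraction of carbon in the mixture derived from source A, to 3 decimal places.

δ_A = (0.0105615/0.0112400 − 1)×1000 = (0.939635 − 1)×1000 = -60.365‰
δ_B = (0.0104073/0.0112400 − 1)×1000 = (0.925916 − 1)×1000 = -74.084‰
f_A = (δ_mix − δ_B)/(δ_A − δ_B) = (-63.8 − (-74.084))/(-60.365 − (-74.084))
f_A = 10.284 / 13.719 = 0.7496

0.750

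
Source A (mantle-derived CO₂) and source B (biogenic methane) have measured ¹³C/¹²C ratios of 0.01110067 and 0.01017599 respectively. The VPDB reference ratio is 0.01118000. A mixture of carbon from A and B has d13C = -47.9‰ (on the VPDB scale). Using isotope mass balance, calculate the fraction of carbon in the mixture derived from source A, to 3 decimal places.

δ_A = (0.01110067/0.01118000 − 1)×1000 = (0.992904 − 1)×1000 = -7.096‰
δ_B = (0.01017599/0.01118000 − 1)×1000 = (0.910196 − 1)×1000 = -89.804‰
f_A = (δ_mix − δ_B)/(δ_A − δ_B) = (-47.9 − (-89.804))/(-7.096 − (-89.804))
f_A = 41.904 / 82.708 = 0.5066

0.507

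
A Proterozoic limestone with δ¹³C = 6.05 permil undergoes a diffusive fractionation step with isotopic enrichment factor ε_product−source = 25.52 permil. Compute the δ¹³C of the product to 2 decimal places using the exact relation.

31.72 permil

To first order, δ_product ≈ δ_source + ε = 31.57 permil.
Exactly, δ_product = (δ_source + 1000)·(ε/1000 + 1) − 1000.
δ_product = (6.05 + 1000) × (25.52/1000 + 1) − 1000
δ_product = 31.724 permil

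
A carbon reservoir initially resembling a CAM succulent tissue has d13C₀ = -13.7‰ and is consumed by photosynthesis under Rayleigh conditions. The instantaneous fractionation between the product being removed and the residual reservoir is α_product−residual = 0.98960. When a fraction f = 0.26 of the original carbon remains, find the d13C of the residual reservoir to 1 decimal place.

Rayleigh residual: δ_res = (δ₀ + 1000)·f^(α−1) − 1000
α − 1 = -0.01040
f^(α−1) = 0.26^(-0.01040) = 1.014108
δ_res = (-13.7 + 1000) × 1.014108 − 1000 = 1000.215 − 1000 = 0.21‰

0.2‰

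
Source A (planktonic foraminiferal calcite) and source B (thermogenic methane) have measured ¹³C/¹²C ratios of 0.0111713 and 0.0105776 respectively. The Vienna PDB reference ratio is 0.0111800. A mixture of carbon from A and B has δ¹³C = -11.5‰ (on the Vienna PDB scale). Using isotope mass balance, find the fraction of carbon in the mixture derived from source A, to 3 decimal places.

δ_A = (0.0111713/0.0111800 − 1)×1000 = (0.999222 − 1)×1000 = -0.778‰
δ_B = (0.0105776/0.0111800 − 1)×1000 = (0.946118 − 1)×1000 = -53.882‰
f_A = (δ_mix − δ_B)/(δ_A − δ_B) = (-11.5 − (-53.882))/(-0.778 − (-53.882))
f_A = 42.382 / 53.104 = 0.7981

0.798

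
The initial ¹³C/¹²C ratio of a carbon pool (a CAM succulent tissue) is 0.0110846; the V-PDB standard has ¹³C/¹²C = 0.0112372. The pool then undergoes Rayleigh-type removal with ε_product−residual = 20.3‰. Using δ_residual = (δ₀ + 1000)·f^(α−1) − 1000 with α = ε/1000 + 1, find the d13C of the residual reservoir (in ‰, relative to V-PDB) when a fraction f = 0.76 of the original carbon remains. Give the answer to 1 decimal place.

-19.1‰

δ₀ = (0.0110846/0.0112372 − 1)×1000 = (0.986420 − 1)×1000 = -13.580‰
α − 1 = ε/1000 = 0.0203
f^(α−1) = 0.76^(0.0203) = 0.994444
δ_res = (-13.580 + 1000) × 0.994444 − 1000 = 980.940 − 1000 = -19.06‰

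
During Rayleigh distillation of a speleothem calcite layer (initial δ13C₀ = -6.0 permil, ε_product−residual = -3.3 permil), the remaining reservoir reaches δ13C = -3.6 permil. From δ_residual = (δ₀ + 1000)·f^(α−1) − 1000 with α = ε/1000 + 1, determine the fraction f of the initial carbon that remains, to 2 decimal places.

0.48

α − 1 = ε/1000 = -0.0033
(δ_res + 1000)/(δ₀ + 1000) = (-3.6 + 1000)/(-6.0 + 1000) = 996.4/994.0 = 1.002414
f = 1.002414^(1/-0.0033) = exp(ln(1.002414)/-0.0033) = exp(0.00241/-0.0033)
f = exp(-0.7308) = 0.4815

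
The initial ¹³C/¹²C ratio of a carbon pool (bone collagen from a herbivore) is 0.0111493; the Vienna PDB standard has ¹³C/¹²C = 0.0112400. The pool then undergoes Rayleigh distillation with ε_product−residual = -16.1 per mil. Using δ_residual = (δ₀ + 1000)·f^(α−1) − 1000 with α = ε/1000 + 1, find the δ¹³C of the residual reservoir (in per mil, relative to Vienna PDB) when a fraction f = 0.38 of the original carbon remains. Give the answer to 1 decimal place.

7.5 per mil

δ₀ = (0.0111493/0.0112400 − 1)×1000 = (0.991931 − 1)×1000 = -8.069 per mil
α − 1 = ε/1000 = -0.0161
f^(α−1) = 0.38^(-0.0161) = 1.015700
δ_res = (-8.069 + 1000) × 1.015700 − 1000 = 1007.504 − 1000 = 7.50 per mil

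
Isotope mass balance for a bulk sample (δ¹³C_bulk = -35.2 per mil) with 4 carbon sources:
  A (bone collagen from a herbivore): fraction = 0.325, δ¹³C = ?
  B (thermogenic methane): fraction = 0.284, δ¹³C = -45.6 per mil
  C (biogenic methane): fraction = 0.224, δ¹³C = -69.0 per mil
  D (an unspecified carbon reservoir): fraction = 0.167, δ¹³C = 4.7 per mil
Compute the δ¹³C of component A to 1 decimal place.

Isotope mass balance: δ_bulk = Σ fᵢ·δᵢ.
-35.2 = 0.325×δ_A + 0.284×(-45.6) + 0.224×(-69.0) + 0.167×(4.7)
0.325·δ_A = -35.2 − (-27.622) = -7.579
δ_A = -7.579 / 0.325 = -23.32 per mil

-23.3 per mil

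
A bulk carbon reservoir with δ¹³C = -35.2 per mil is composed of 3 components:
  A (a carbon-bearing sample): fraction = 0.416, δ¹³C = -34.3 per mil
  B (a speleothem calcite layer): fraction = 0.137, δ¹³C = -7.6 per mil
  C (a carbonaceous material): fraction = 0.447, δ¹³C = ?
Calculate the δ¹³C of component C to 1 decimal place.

Isotope mass balance: δ_bulk = Σ fᵢ·δᵢ.
-35.2 = 0.416×(-34.3) + 0.137×(-7.6) + 0.447×δ_C
0.447·δ_C = -35.2 − (-15.310) = -19.890
δ_C = -19.890 / 0.447 = -44.50 per mil

-44.5 per mil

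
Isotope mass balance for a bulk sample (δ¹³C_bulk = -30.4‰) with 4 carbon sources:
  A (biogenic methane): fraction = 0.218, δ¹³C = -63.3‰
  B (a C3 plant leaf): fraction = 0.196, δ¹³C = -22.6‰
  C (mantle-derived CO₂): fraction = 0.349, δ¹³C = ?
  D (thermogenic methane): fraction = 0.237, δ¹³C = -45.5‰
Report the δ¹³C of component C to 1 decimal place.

-4.0‰

Isotope mass balance: δ_bulk = Σ fᵢ·δᵢ.
-30.4 = 0.218×(-63.3) + 0.196×(-22.6) + 0.349×δ_C + 0.237×(-45.5)
0.349·δ_C = -30.4 − (-29.012) = -1.387
δ_C = -1.387 / 0.349 = -3.98‰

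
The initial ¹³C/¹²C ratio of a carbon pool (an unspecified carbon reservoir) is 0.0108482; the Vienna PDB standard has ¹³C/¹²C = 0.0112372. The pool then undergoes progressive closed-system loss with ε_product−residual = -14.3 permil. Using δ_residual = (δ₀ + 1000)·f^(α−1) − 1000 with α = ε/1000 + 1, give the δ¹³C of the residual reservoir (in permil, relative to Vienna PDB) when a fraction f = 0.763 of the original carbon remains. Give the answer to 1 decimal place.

-30.9 permil

δ₀ = (0.0108482/0.0112372 − 1)×1000 = (0.965383 − 1)×1000 = -34.617 permil
α − 1 = ε/1000 = -0.0143
f^(α−1) = 0.763^(-0.0143) = 1.003876
δ_res = (-34.617 + 1000) × 1.003876 − 1000 = 969.124 − 1000 = -30.88 permil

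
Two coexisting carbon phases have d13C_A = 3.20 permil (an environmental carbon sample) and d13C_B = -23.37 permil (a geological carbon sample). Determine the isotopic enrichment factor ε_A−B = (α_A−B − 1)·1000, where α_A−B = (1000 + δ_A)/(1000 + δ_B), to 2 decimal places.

27.21 permil

α_A−B = (1000 + 3.20) / (1000 + -23.37) = 1003.20 / 976.63 = 1.027206
ε_A−B = (1.027206 − 1) × 1000 = 27.206 permil
(The approximation ε ≈ δ_A − δ_B would give 26.57 permil.)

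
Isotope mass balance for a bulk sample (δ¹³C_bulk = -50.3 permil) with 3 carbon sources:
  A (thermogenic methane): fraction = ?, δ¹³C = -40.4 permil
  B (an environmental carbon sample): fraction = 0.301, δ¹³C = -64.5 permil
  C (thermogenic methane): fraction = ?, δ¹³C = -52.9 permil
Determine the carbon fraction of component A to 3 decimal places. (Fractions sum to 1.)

Let f_A and f_C be the unknown fractions; fractions sum to 1 so f_A + f_C = 0.699.
Mass balance: Σ fᵢ·δᵢ = δ_bulk ⇒ f_A·(-40.4) + f_C·(-52.9) = -50.3 − (-19.415) = -30.885
Substitute f_C = 0.699 − f_A:
f_A·(-40.4 − -52.9) = -30.885 − 0.699×(-52.9) = 6.092
f_A = 6.092 / 12.5 = 0.4873

0.487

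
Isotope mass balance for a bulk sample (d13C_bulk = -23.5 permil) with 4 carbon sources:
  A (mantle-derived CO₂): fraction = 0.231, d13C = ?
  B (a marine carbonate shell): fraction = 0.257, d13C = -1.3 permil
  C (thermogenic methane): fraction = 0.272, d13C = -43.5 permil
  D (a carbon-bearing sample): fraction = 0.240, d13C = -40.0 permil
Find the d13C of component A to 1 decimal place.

-7.5 permil

Isotope mass balance: δ_bulk = Σ fᵢ·δᵢ.
-23.5 = 0.231×δ_A + 0.257×(-1.3) + 0.272×(-43.5) + 0.240×(-40.0)
0.231·δ_A = -23.5 − (-21.766) = -1.734
δ_A = -1.734 / 0.231 = -7.51 permil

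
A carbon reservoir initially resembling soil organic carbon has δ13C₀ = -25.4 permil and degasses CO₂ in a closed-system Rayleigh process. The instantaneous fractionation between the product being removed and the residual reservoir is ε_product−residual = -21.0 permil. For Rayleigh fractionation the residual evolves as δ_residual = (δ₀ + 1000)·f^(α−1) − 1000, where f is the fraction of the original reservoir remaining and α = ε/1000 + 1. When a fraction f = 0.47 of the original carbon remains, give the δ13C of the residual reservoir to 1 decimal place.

-9.8 permil

Rayleigh residual: δ_res = (δ₀ + 1000)·f^(α−1) − 1000
α = ε/1000 + 1 = 0.97900, so α − 1 = -0.02100
f^(α−1) = 0.47^(-0.02100) = 1.015982
δ_res = (-25.4 + 1000) × 1.015982 − 1000 = 990.176 − 1000 = -9.82 permil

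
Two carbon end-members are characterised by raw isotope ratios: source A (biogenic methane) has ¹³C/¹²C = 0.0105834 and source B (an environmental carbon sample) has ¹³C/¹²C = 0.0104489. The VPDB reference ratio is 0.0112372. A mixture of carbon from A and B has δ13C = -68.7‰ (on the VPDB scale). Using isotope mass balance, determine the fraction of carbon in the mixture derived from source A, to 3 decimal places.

δ_A = (0.0105834/0.0112372 − 1)×1000 = (0.941818 − 1)×1000 = -58.182‰
δ_B = (0.0104489/0.0112372 − 1)×1000 = (0.929849 − 1)×1000 = -70.151‰
f_A = (δ_mix − δ_B)/(δ_A − δ_B) = (-68.7 − (-70.151))/(-58.182 − (-70.151))
f_A = 1.451 / 11.969 = 0.1212

0.121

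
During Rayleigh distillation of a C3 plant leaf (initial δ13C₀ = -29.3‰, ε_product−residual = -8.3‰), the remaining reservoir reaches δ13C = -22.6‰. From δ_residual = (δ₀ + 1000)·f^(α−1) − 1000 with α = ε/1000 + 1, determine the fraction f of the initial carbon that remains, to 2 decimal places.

α − 1 = ε/1000 = -0.0083
(δ_res + 1000)/(δ₀ + 1000) = (-22.6 + 1000)/(-29.3 + 1000) = 977.4/970.7 = 1.006902
f = 1.006902^(1/-0.0083) = exp(ln(1.006902)/-0.0083) = exp(0.00688/-0.0083)
f = exp(-0.8287) = 0.4366

0.44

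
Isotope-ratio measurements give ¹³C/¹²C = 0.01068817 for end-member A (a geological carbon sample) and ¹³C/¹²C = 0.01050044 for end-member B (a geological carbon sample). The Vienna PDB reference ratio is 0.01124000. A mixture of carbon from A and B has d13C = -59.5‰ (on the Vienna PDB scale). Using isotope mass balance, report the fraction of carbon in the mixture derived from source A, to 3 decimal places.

δ_A = (0.01068817/0.01124000 − 1)×1000 = (0.950905 − 1)×1000 = -49.095‰
δ_B = (0.01050044/0.01124000 − 1)×1000 = (0.934203 − 1)×1000 = -65.797‰
f_A = (δ_mix − δ_B)/(δ_A − δ_B) = (-59.5 − (-65.797))/(-49.095 − (-65.797))
f_A = 6.297 / 16.702 = 0.3770

0.377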